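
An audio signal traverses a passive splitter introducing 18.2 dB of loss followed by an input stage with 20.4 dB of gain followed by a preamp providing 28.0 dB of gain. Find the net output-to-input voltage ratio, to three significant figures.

Net gain = (−18.2) + 20.4 + 28.0 = 30.2 dB.
Voltage ratio = 10^(30.2/20) = 32.4.

32.4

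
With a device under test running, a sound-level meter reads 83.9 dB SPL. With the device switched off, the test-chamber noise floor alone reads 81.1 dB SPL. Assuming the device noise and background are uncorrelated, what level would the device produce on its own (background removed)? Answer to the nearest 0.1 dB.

Background correction is a power subtraction:
L_src = 10·log₁₀(10^(83.9/10) − 10^(81.1/10)) = 10·log₁₀(116600000) = 80.7 dB SPL.

80.7 dB SPL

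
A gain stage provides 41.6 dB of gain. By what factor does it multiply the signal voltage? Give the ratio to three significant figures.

120

Voltage ratio = 10^(dB/20).
10^(41.6/20) = 10^(2.080) = 120.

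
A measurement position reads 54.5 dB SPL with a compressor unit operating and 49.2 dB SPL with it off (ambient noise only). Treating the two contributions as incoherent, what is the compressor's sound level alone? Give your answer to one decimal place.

53.0 dB SPL

Background correction is a power subtraction:
L_src = 10·log₁₀(10^(54.5/10) − 10^(49.2/10)) = 10·log₁₀(198700) = 53.0 dB SPL.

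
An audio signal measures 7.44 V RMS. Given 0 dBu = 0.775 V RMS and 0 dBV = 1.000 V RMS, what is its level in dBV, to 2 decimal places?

+17.43 dBV

dBV = 20·log₁₀(V / 1.000 V).
20·log₁₀(7.44/1.000) = +17.43 dBV.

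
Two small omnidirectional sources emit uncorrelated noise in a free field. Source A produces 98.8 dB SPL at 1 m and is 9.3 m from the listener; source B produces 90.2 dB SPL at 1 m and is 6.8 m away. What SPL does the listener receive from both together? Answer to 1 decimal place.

At the listener: L_A = 98.8 − 20·log₁₀(9.3) = 79.43 dB; L_B = 90.2 − 20·log₁₀(6.8) = 73.55 dB.
Combined: 10·log₁₀(10^(79.43/10)+10^(73.55/10)) = 80.4 dB SPL.

80.4 dB SPL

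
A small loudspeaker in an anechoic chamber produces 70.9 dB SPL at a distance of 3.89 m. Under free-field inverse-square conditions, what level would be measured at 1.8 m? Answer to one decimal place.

77.6 dB SPL

Inverse-square spreading gives ΔL = −20·log₁₀(d₂/d₁).
ΔL = −20·log₁₀(1.8/3.89) = 6.69 dB, so L₂ = 70.9 + (6.69) = 77.6 dB SPL.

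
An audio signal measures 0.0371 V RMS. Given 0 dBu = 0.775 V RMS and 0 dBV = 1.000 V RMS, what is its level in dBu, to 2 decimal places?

dBu = 20·log₁₀(V / 0.775 V).
20·log₁₀(0.0371/0.775) = -26.40 dBu.

-26.40 dBu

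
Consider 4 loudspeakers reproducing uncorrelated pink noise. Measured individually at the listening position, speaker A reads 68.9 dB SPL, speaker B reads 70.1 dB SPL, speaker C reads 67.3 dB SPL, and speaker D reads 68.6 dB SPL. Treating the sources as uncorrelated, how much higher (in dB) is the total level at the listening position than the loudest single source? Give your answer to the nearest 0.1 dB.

Incoherent sources sum as intensities:
L_total = 10·log₁₀(10^(68.9/10) + 10^(70.1/10) + 10^(67.3/10) + 10^(68.6/10)) = 74.86 dB SPL.
Excess over the loudest (70.1 dB): 74.86 − 70.1 = 4.8 dB.

4.8 dB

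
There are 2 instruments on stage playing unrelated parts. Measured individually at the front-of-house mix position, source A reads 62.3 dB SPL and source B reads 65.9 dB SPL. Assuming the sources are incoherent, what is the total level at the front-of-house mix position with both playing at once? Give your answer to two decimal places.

Add the sources as powers (linear), then convert back to dB:
L_total = 10·log₁₀(10^(62.3/10) + 10^(65.9/10)) = 10·log₁₀(5589000) = 67.47 dB SPL.

67.47 dB SPL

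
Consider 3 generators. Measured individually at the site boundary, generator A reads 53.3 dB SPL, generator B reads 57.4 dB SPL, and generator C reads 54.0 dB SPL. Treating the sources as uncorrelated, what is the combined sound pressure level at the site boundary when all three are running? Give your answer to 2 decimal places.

60.06 dB SPL

Incoherent sources sum as intensities:
L_total = 10·log₁₀(10^(53.3/10) + 10^(57.4/10) + 10^(54.0/10)) = 10·log₁₀(1015000) = 60.06 dB SPL.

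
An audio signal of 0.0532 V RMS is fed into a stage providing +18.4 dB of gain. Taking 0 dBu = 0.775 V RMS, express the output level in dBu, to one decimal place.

-4.9 dBu

Input level: 20·log₁₀(0.0532/0.775) = -23.27 dBu.
Output: -23.27 + 18.4 = -4.9 dBu.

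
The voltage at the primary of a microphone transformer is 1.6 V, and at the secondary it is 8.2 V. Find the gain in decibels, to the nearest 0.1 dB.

14.2 dB

For a voltage ratio, dB = 20·log₁₀(V₂/V₁).
20·log₁₀(8.2/1.6) = 20·log₁₀(5.125) = 14.2 dB.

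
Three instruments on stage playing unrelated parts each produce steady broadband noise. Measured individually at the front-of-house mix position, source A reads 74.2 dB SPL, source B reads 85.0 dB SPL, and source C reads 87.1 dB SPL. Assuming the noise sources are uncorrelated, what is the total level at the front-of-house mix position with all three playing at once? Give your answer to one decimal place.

Add the sources as powers (linear), then convert back to dB:
L_total = 10·log₁₀(10^(74.2/10) + 10^(85.0/10) + 10^(87.1/10)) = 10·log₁₀(855400000) = 89.3 dB SPL.

89.3 dB SPL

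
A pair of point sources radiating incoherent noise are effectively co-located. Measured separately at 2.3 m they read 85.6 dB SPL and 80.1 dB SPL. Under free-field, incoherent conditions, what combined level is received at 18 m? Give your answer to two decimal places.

68.81 dB SPL

Combined at 2.3 m: 10·log₁₀(10^(85.6/10)+10^(80.1/10)) = 86.678 dB SPL.
Then apply −20·log₁₀(18/2.3) = -17.871 dB → 68.81 dB SPL.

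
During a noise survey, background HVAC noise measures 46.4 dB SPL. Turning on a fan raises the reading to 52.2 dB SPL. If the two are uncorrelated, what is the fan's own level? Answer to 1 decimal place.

50.9 dB SPL

Background correction is a power subtraction:
L_src = 10·log₁₀(10^(52.2/10) − 10^(46.4/10)) = 10·log₁₀(122300) = 50.9 dB SPL.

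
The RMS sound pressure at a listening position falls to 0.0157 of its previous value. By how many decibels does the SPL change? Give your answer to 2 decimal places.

-36.08 dB

Sound pressure is an amplitude quantity: ΔL = 20·log₁₀(p₂/p₁).
20·log₁₀(0.0157) = -36.08 dB.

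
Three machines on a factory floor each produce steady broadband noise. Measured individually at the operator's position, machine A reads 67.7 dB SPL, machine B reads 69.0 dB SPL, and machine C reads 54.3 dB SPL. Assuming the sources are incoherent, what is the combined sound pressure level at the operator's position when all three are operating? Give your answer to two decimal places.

71.49 dB SPL

Incoherent sources sum as intensities:
L_total = 10·log₁₀(10^(67.7/10) + 10^(69.0/10) + 10^(54.3/10)) = 10·log₁₀(14100000) = 71.49 dB SPL.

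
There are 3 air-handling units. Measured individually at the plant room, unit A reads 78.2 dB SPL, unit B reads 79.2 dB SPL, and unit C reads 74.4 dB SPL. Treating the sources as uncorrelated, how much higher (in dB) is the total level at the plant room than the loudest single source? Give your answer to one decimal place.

Add the sources as powers (linear), then convert back to dB:
L_total = 10·log₁₀(10^(78.2/10) + 10^(79.2/10) + 10^(74.4/10)) = 82.47 dB SPL.
Excess over the loudest (79.2 dB): 82.47 − 79.2 = 3.3 dB.

3.3 dB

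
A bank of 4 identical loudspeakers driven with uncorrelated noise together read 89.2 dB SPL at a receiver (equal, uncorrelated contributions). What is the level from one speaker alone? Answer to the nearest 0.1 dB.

83.2 dB SPL

4 equal incoherent sources add 10·log₁₀(4) = 6.02 dB over one source.
L_one = 89.2 − 6.02 = 83.2 dB SPL.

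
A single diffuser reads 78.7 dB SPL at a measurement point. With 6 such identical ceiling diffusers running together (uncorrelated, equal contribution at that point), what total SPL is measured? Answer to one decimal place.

6 equal incoherent sources raise the level by 10·log₁₀(6) = 7.78 dB.
L_total = 78.7 + 7.78 = 86.5 dB SPL.

86.5 dB SPL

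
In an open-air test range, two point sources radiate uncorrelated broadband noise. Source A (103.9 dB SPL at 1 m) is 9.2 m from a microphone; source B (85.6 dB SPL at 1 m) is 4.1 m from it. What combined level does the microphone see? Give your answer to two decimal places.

At the listener: L_A = 103.9 − 20·log₁₀(9.2) = 84.624 dB; L_B = 85.6 − 20·log₁₀(4.1) = 73.344 dB.
Combined: 10·log₁₀(10^(84.624/10)+10^(73.344/10)) = 84.94 dB SPL.

84.94 dB SPL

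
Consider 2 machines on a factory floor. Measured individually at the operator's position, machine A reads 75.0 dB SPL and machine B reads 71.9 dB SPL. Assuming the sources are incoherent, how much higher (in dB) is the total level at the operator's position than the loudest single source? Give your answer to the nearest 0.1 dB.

1.7 dB

Incoherent sources sum as intensities:
L_total = 10·log₁₀(10^(75.0/10) + 10^(71.9/10)) = 76.73 dB SPL.
Excess over the loudest (75.0 dB): 76.73 − 75.0 = 1.7 dB.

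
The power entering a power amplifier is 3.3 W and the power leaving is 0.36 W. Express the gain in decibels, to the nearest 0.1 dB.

-9.6 dB

For a power ratio, dB = 10·log₁₀(P₂/P₁).
10·log₁₀(0.36/3.3) = 10·log₁₀(0.1091) = -9.6 dB.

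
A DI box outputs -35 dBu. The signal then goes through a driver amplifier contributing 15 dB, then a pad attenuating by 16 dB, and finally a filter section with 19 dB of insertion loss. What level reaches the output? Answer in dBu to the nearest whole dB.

In dB, series stages simply add:
-35 + 15 − 16 − 19 = -55 dBu.

-55 dBu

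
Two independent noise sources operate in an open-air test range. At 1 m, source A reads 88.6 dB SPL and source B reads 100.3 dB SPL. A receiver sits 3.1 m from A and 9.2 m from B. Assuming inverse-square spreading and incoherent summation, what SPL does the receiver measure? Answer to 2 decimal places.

83.05 dB SPL

At the listener: L_A = 88.6 − 20·log₁₀(3.1) = 78.773 dB; L_B = 100.3 − 20·log₁₀(9.2) = 81.024 dB.
Combined: 10·log₁₀(10^(78.773/10)+10^(81.024/10)) = 83.05 dB SPL.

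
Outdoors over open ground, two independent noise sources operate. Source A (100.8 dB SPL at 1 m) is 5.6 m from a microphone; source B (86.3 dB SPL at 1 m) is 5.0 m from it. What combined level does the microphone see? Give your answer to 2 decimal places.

86.03 dB SPL

At the listener: L_A = 100.8 − 20·log₁₀(5.6) = 85.836 dB; L_B = 86.3 − 20·log₁₀(5.0) = 72.321 dB.
Combined: 10·log₁₀(10^(85.836/10)+10^(72.321/10)) = 86.03 dB SPL.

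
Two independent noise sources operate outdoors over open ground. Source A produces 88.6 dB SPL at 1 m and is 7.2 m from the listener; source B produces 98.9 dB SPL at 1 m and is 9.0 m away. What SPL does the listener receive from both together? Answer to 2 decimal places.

At the listener: L_A = 88.6 − 20·log₁₀(7.2) = 71.453 dB; L_B = 98.9 − 20·log₁₀(9.0) = 79.815 dB.
Combined: 10·log₁₀(10^(71.453/10)+10^(79.815/10)) = 80.41 dB SPL.

80.41 dB SPL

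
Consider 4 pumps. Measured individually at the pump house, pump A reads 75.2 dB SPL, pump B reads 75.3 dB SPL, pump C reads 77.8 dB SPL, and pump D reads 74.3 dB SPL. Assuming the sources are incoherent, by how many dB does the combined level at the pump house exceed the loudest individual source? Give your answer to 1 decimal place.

Add the sources as powers (linear), then convert back to dB:
L_total = 10·log₁₀(10^(75.2/10) + 10^(75.3/10) + 10^(77.8/10) + 10^(74.3/10)) = 81.88 dB SPL.
Excess over the loudest (77.8 dB): 81.88 − 77.8 = 4.1 dB.

4.1 dB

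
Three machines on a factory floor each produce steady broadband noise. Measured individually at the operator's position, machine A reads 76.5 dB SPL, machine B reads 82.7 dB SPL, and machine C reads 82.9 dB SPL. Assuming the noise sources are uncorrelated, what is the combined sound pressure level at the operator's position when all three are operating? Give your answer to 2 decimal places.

86.29 dB SPL

Incoherent sources sum as intensities:
L_total = 10·log₁₀(10^(76.5/10) + 10^(82.7/10) + 10^(82.9/10)) = 10·log₁₀(425900000) = 86.29 dB SPL.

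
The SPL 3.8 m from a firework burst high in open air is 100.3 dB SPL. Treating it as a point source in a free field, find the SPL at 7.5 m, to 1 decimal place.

For a point source in a free field, ΔL = −20·log₁₀(d₂/d₁).
ΔL = −20·log₁₀(7.5/3.8) = -5.91 dB, so L₂ = 100.3 + (-5.91) = 94.4 dB SPL.

94.4 dB SPL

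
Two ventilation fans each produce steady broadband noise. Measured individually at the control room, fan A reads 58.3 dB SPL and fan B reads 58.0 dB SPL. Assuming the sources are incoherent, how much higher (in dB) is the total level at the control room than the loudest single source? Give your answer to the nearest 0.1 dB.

Uncorrelated sources add in intensity (power), not in dB.
L_total = 10·log₁₀(10^(58.3/10) + 10^(58.0/10)) = 61.16 dB SPL.
Excess over the loudest (58.3 dB): 61.16 − 58.3 = 2.9 dB.

2.9 dB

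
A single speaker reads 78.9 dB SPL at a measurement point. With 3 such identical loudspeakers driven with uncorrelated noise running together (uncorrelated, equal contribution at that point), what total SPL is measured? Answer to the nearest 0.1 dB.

83.7 dB SPL

3 equal incoherent sources raise the level by 10·log₁₀(3) = 4.77 dB.
L_total = 78.9 + 4.77 = 83.7 dB SPL.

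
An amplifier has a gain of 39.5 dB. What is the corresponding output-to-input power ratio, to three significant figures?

8910

Power ratio = 10^(dB/10).
10^(39.5/10) = 10^(3.950) = 8910.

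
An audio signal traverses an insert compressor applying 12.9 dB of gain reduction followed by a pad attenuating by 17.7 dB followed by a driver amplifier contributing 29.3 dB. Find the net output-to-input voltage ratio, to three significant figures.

0.861

Net gain = (−12.9) + (−17.7) + 29.3 = -1.3 dB.
Voltage ratio = 10^(-1.3/20) = 0.861.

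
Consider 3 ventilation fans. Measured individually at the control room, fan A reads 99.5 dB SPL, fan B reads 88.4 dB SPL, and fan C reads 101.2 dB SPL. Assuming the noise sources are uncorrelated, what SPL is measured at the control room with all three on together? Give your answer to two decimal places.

103.58 dB SPL

Add the sources as powers (linear), then convert back to dB:
L_total = 10·log₁₀(10^(99.5/10) + 10^(88.4/10) + 10^(101.2/10)) = 10·log₁₀(22787000000) = 103.58 dB SPL.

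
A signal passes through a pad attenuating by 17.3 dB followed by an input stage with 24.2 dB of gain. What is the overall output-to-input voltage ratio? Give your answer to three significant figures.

2.21

Net gain = (−17.3) + 24.2 = 6.9 dB.
Voltage ratio = 10^(6.9/20) = 2.21.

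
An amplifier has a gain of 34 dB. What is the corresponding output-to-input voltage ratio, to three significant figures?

50.1

Voltage ratio = 10^(dB/20).
10^(34/20) = 10^(1.700) = 50.1.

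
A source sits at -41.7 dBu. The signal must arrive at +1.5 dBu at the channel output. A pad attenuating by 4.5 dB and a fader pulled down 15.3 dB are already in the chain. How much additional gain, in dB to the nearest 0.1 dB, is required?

63.0 dB

The required make-up gain is the shortfall in the dB sum.
G = +1.5 − (-41.7) + 4.5 + 15.3 = 63.0 dB.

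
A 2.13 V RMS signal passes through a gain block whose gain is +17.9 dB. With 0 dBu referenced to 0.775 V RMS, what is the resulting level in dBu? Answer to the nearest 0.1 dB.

Input level: 20·log₁₀(2.13/0.775) = 8.78 dBu.
Output: 8.78 + 17.9 = +26.7 dBu.

+26.7 dBu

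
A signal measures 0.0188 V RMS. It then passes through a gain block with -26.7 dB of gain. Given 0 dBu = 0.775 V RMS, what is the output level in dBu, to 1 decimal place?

Input level: 20·log₁₀(0.0188/0.775) = -32.30 dBu.
Output: -32.30 − 26.7 = -59.0 dBu.

-59.0 dBu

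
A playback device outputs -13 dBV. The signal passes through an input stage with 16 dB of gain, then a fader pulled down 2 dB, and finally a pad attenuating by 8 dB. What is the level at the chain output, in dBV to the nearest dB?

-7 dBV

Cascaded gains and losses add directly in dB.
-13 + 16 − 2 − 8 = -7 dBV.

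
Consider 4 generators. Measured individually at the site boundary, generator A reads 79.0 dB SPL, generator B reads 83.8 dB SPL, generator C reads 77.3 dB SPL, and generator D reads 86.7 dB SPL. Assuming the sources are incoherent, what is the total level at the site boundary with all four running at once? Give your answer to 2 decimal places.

89.25 dB SPL

Incoherent sources sum as intensities:
L_total = 10·log₁₀(10^(79.0/10) + 10^(83.8/10) + 10^(77.3/10) + 10^(86.7/10)) = 10·log₁₀(840800000) = 89.25 dB SPL.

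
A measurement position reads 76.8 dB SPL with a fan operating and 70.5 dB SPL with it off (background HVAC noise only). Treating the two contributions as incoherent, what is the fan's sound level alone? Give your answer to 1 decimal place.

75.6 dB SPL

Subtract intensities: L_src = 10·log₁₀(10^(L_total/10) − 10^(L_bg/10)).
L_src = 10·log₁₀(10^(76.8/10) − 10^(70.5/10)) = 10·log₁₀(36640000) = 75.6 dB SPL.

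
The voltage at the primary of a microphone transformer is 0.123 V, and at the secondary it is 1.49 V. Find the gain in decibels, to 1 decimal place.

For a voltage ratio, dB = 20·log₁₀(V₂/V₁).
20·log₁₀(1.49/0.123) = 20·log₁₀(12.11) = 21.7 dB.

21.7 dB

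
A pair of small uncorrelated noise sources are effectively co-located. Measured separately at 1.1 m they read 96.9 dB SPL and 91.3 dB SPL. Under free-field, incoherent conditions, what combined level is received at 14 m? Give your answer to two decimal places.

75.86 dB SPL

Combined at 1.1 m: 10·log₁₀(10^(96.9/10)+10^(91.3/10)) = 97.957 dB SPL.
Then apply −20·log₁₀(14/1.1) = -22.095 dB → 75.86 dB SPL.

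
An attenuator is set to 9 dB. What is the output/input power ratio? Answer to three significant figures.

Power ratio = 10^(dB/10).
10^(-9/10) = 10^(-0.9000) = 0.126.

0.126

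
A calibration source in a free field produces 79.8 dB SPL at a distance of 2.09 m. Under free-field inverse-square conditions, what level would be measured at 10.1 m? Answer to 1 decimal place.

66.1 dB SPL

Free-field point source: level drops by 20·log₁₀ of the distance ratio.
ΔL = −20·log₁₀(10.1/2.09) = -13.68 dB, so L₂ = 79.8 + (-13.68) = 66.1 dB SPL.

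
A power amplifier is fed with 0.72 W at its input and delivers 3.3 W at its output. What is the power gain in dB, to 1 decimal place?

6.6 dB

Power ratio → dB uses the 10·log₁₀ form:
10·log₁₀(3.3/0.72) = 10·log₁₀(4.583) = 6.6 dB.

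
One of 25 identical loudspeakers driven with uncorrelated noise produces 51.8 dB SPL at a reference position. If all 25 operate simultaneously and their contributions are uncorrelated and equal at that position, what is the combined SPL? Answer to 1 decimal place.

65.8 dB SPL

25 equal incoherent sources raise the level by 10·log₁₀(25) = 13.98 dB.
L_total = 51.8 + 13.98 = 65.8 dB SPL.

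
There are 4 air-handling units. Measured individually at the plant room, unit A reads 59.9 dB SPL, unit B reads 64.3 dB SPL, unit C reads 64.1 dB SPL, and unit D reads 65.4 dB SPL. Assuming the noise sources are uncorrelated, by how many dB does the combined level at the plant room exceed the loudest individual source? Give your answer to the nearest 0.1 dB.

Uncorrelated sources add in intensity (power), not in dB.
L_total = 10·log₁₀(10^(59.9/10) + 10^(64.3/10) + 10^(64.1/10) + 10^(65.4/10)) = 69.87 dB SPL.
Excess over the loudest (65.4 dB): 69.87 − 65.4 = 4.5 dB.

4.5 dB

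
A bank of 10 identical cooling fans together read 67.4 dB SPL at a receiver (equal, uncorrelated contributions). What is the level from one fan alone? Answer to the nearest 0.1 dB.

10 equal incoherent sources add 10·log₁₀(10) = 10.00 dB over one source.
L_one = 67.4 − 10.00 = 57.4 dB SPL.

57.4 dB SPL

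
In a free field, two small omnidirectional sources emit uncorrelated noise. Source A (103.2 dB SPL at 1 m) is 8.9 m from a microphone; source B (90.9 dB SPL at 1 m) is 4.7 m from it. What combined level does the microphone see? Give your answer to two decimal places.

85.04 dB SPL

At the listener: L_A = 103.2 − 20·log₁₀(8.9) = 84.212 dB; L_B = 90.9 − 20·log₁₀(4.7) = 77.458 dB.
Combined: 10·log₁₀(10^(84.212/10)+10^(77.458/10)) = 85.04 dB SPL.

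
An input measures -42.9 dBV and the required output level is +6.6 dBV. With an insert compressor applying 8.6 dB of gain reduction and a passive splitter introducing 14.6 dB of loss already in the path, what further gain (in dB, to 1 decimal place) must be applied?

The required make-up gain is the shortfall in the dB sum.
G = +6.6 − (-42.9) + 8.6 + 14.6 = 72.7 dB.

72.7 dB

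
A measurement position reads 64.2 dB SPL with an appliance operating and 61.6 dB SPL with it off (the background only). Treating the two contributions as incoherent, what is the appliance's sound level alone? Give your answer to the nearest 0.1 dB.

Background correction is a power subtraction:
L_src = 10·log₁₀(10^(64.2/10) − 10^(61.6/10)) = 10·log₁₀(1185000) = 60.7 dB SPL.

60.7 dB SPL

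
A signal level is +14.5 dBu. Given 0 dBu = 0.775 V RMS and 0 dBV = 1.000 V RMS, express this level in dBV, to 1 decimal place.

The offset between the scales is 20·log₁₀(0.775/1.000) = −2.214 dB.
So dBV = +14.5 − 2.214 = +12.3 dBV.

+12.3 dBV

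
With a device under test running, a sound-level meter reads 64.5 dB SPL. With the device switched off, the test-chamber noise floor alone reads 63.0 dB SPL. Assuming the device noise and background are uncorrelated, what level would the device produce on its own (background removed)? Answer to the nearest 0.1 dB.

Remove the background by subtracting linear intensities:
L_src = 10·log₁₀(10^(64.5/10) − 10^(63.0/10)) = 10·log₁₀(823100) = 59.2 dB SPL.

59.2 dB SPL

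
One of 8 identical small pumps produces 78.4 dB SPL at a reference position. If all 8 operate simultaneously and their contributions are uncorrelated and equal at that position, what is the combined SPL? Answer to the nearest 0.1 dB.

8 equal incoherent sources raise the level by 10·log₁₀(8) = 9.03 dB.
L_total = 78.4 + 9.03 = 87.4 dB SPL.

87.4 dB SPL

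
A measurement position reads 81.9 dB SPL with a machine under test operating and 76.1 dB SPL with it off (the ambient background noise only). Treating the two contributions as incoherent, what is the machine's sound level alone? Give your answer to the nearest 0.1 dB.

Background correction is a power subtraction:
L_src = 10·log₁₀(10^(81.9/10) − 10^(76.1/10)) = 10·log₁₀(114100000) = 80.6 dB SPL.

80.6 dB SPL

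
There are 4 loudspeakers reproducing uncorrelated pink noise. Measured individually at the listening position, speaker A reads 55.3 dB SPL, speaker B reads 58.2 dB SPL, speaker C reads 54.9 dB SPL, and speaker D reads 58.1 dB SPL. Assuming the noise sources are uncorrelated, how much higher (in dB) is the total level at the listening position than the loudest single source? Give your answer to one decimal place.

4.7 dB

Add the sources as powers (linear), then convert back to dB:
L_total = 10·log₁₀(10^(55.3/10) + 10^(58.2/10) + 10^(54.9/10) + 10^(58.1/10)) = 62.91 dB SPL.
Excess over the loudest (58.2 dB): 62.91 − 58.2 = 4.7 dB.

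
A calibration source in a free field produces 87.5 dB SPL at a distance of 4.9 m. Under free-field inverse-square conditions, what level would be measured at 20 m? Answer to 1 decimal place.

75.3 dB SPL

For a point source in a free field, ΔL = −20·log₁₀(d₂/d₁).
ΔL = −20·log₁₀(20/4.9) = -12.22 dB, so L₂ = 87.5 + (-12.22) = 75.3 dB SPL.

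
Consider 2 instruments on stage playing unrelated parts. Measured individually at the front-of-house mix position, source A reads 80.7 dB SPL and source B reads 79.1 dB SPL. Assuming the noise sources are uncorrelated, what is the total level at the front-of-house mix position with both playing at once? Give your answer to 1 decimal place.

83.0 dB SPL

Incoherent sources sum as intensities:
L_total = 10·log₁₀(10^(80.7/10) + 10^(79.1/10)) = 10·log₁₀(198800000) = 83.0 dB SPL.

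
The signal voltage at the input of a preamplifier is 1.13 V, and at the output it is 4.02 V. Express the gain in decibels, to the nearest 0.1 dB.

11.0 dB

Voltage ratio → dB uses the 20·log₁₀ form:
20·log₁₀(4.02/1.13) = 20·log₁₀(3.558) = 11.0 dB.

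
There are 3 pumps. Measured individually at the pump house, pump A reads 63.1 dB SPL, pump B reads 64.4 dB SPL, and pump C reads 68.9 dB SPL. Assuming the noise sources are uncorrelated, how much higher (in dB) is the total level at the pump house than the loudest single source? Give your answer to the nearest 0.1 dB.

Uncorrelated sources add in intensity (power), not in dB.
L_total = 10·log₁₀(10^(63.1/10) + 10^(64.4/10) + 10^(68.9/10)) = 70.99 dB SPL.
Excess over the loudest (68.9 dB): 70.99 − 68.9 = 2.1 dB.

2.1 dB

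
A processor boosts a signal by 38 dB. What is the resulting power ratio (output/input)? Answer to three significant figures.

6310

Power ratio = 10^(dB/10).
10^(38/10) = 10^(3.800) = 6310.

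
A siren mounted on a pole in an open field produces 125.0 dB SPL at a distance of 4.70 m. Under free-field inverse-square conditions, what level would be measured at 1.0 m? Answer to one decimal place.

Inverse-square spreading gives ΔL = −20·log₁₀(d₂/d₁).
ΔL = −20·log₁₀(1.0/4.70) = 13.44 dB, so L₂ = 125.0 + (13.44) = 138.4 dB SPL.

138.4 dB SPL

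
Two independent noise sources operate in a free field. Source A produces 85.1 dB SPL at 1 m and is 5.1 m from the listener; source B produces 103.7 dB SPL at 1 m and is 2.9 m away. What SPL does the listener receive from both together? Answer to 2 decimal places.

94.47 dB SPL

At the listener: L_A = 85.1 − 20·log₁₀(5.1) = 70.949 dB; L_B = 103.7 − 20·log₁₀(2.9) = 94.452 dB.
Combined: 10·log₁₀(10^(70.949/10)+10^(94.452/10)) = 94.47 dB SPL.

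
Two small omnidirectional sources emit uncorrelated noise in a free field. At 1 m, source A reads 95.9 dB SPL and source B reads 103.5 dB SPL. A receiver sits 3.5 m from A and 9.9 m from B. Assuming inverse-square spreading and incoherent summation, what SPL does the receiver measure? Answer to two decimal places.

At the listener: L_A = 95.9 − 20·log₁₀(3.5) = 85.019 dB; L_B = 103.5 − 20·log₁₀(9.9) = 83.587 dB.
Combined: 10·log₁₀(10^(85.019/10)+10^(83.587/10)) = 87.37 dB SPL.

87.37 dB SPL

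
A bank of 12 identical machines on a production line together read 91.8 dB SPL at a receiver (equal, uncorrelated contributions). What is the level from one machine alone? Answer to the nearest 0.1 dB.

81.0 dB SPL

12 equal incoherent sources add 10·log₁₀(12) = 10.79 dB over one source.
L_one = 91.8 − 10.79 = 81.0 dB SPL.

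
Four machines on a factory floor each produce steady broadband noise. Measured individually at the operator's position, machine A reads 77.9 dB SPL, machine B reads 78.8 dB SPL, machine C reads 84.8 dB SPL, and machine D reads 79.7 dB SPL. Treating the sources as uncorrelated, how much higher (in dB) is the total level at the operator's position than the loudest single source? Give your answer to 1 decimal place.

2.5 dB

Uncorrelated sources add in intensity (power), not in dB.
L_total = 10·log₁₀(10^(77.9/10) + 10^(78.8/10) + 10^(84.8/10) + 10^(79.7/10)) = 87.27 dB SPL.
Excess over the loudest (84.8 dB): 87.27 − 84.8 = 2.5 dB.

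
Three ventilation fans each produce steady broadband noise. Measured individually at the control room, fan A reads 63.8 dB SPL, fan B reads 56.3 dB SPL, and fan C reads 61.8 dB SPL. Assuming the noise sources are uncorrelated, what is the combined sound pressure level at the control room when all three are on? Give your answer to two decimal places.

66.37 dB SPL

Uncorrelated sources add in intensity (power), not in dB.
L_total = 10·log₁₀(10^(63.8/10) + 10^(56.3/10) + 10^(61.8/10)) = 10·log₁₀(4339000) = 66.37 dB SPL.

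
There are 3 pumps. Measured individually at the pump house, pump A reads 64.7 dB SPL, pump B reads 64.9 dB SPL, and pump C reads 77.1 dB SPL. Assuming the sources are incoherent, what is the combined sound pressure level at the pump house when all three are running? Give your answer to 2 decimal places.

77.58 dB SPL

Incoherent sources sum as intensities:
L_total = 10·log₁₀(10^(64.7/10) + 10^(64.9/10) + 10^(77.1/10)) = 10·log₁₀(57330000) = 77.58 dB SPL.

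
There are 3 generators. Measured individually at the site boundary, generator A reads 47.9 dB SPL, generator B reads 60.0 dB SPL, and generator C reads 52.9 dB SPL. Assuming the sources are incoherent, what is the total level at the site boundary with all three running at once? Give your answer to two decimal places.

60.99 dB SPL

Uncorrelated sources add in intensity (power), not in dB.
L_total = 10·log₁₀(10^(47.9/10) + 10^(60.0/10) + 10^(52.9/10)) = 10·log₁₀(1257000) = 60.99 dB SPL.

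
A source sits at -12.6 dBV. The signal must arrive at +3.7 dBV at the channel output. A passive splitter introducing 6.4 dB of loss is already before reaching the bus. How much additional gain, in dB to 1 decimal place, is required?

22.7 dB

The required make-up gain is the shortfall in the dB sum.
G = +3.7 − (-12.6) + 6.4 = 22.7 dB.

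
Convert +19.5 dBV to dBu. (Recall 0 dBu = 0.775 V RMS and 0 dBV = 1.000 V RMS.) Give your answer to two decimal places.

The offset between the scales is 20·log₁₀(0.775/1.000) = −2.214 dB.
So dBu = +19.5 + 2.214 = +21.71 dBu.

+21.71 dBu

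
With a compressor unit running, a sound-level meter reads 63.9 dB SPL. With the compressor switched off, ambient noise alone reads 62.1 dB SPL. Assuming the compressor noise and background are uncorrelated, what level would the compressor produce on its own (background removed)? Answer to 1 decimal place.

Subtract intensities: L_src = 10·log₁₀(10^(L_total/10) − 10^(L_bg/10)).
L_src = 10·log₁₀(10^(63.9/10) − 10^(62.1/10)) = 10·log₁₀(832900) = 59.2 dB SPL.

59.2 dB SPL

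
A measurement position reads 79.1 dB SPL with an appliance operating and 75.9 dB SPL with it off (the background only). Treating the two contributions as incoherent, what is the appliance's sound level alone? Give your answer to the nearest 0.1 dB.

Remove the background by subtracting linear intensities:
L_src = 10·log₁₀(10^(79.1/10) − 10^(75.9/10)) = 10·log₁₀(42380000) = 76.3 dB SPL.

76.3 dB SPL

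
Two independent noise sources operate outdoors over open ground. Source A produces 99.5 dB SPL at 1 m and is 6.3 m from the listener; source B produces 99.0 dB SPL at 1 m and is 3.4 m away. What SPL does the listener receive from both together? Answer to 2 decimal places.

At the listener: L_A = 99.5 − 20·log₁₀(6.3) = 83.513 dB; L_B = 99.0 − 20·log₁₀(3.4) = 88.370 dB.
Combined: 10·log₁₀(10^(83.513/10)+10^(88.370/10)) = 89.60 dB SPL.

89.60 dB SPL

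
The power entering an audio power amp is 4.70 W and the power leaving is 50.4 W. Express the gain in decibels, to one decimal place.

10.3 dB

For a power ratio, dB = 10·log₁₀(P₂/P₁).
10·log₁₀(50.4/4.70) = 10·log₁₀(10.72) = 10.3 dB.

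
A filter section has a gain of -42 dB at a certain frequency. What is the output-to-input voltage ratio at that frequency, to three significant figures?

0.00794

Voltage ratio = 10^(dB/20).
10^(-42/20) = 10^(-2.100) = 0.00794.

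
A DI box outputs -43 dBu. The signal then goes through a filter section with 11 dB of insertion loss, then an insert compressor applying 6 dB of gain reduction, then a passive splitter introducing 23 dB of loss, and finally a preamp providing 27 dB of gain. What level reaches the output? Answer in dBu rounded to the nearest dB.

Gain stages sum in dB:
-43 − 11 − 6 − 23 + 27 = -56 dBu.

-56 dBu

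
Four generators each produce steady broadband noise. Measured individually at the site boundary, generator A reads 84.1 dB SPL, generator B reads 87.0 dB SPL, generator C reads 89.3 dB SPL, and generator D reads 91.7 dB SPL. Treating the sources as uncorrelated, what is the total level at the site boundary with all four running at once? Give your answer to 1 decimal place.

Add the sources as powers (linear), then convert back to dB:
L_total = 10·log₁₀(10^(84.1/10) + 10^(87.0/10) + 10^(89.3/10) + 10^(91.7/10)) = 10·log₁₀(3088000000) = 94.9 dB SPL.

94.9 dB SPL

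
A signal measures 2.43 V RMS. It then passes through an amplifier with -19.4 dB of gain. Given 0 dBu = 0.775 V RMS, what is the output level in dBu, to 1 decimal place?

-9.5 dBu

Input level: 20·log₁₀(2.43/0.775) = 9.93 dBu.
Output: 9.93 − 19.4 = -9.5 dBu.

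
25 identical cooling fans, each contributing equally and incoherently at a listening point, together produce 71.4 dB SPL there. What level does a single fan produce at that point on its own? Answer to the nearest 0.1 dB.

25 equal incoherent sources add 10·log₁₀(25) = 13.98 dB over one source.
L_one = 71.4 − 13.98 = 57.4 dB SPL.

57.4 dB SPL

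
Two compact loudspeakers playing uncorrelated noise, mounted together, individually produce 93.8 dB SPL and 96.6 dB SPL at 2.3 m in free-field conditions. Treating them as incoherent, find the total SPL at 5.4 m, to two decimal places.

91.02 dB SPL

Combined at 2.3 m: 10·log₁₀(10^(93.8/10)+10^(96.6/10)) = 98.432 dB SPL.
Then apply −20·log₁₀(5.4/2.3) = -7.413 dB → 91.02 dB SPL.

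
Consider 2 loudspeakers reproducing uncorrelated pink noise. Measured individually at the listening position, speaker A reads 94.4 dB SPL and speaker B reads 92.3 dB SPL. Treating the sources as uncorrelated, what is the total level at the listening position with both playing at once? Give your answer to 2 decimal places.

96.49 dB SPL

Add the sources as powers (linear), then convert back to dB:
L_total = 10·log₁₀(10^(94.4/10) + 10^(92.3/10)) = 10·log₁₀(4452000000) = 96.49 dB SPL.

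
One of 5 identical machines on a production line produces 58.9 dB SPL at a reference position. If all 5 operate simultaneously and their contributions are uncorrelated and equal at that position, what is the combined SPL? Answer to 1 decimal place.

5 equal incoherent sources raise the level by 10·log₁₀(5) = 6.99 dB.
L_total = 58.9 + 6.99 = 65.9 dB SPL.

65.9 dB SPL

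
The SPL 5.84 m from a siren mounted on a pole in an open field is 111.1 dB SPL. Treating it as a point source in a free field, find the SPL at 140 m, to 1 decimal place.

Free-field point source: level drops by 20·log₁₀ of the distance ratio.
ΔL = −20·log₁₀(140/5.84) = -27.59 dB, so L₂ = 111.1 + (-27.59) = 83.5 dB SPL.

83.5 dB SPL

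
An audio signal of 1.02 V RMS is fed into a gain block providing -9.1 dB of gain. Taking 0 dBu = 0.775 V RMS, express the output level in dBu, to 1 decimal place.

-6.7 dBu

Input level: 20·log₁₀(1.02/0.775) = 2.39 dBu.
Output: 2.39 − 9.1 = -6.7 dBu.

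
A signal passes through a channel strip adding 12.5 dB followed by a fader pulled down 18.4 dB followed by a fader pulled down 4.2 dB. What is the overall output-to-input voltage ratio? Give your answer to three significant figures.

0.313

Net gain = 12.5 + (−18.4) + (−4.2) = -10.1 dB.
Voltage ratio = 10^(-10.1/20) = 0.313.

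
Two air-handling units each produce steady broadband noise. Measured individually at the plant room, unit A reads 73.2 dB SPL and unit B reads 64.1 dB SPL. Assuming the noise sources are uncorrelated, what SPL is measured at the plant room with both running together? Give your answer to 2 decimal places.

73.70 dB SPL

Incoherent sources sum as intensities:
L_total = 10·log₁₀(10^(73.2/10) + 10^(64.1/10)) = 10·log₁₀(23460000) = 73.70 dB SPL.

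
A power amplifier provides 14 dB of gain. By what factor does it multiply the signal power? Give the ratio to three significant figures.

25.1

Power ratio = 10^(dB/10).
10^(14/10) = 10^(1.400) = 25.1.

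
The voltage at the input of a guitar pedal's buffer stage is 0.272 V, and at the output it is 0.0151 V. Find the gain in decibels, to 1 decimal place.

-25.1 dB

Voltage ratio → dB uses the 20·log₁₀ form:
20·log₁₀(0.0151/0.272) = 20·log₁₀(0.05551) = -25.1 dB.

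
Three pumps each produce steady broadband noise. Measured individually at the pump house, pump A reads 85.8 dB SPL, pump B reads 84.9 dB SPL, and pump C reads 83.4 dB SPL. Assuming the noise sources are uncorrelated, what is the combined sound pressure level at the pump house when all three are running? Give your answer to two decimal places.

Uncorrelated sources add in intensity (power), not in dB.
L_total = 10·log₁₀(10^(85.8/10) + 10^(84.9/10) + 10^(83.4/10)) = 10·log₁₀(908000000) = 89.58 dB SPL.

89.58 dB SPL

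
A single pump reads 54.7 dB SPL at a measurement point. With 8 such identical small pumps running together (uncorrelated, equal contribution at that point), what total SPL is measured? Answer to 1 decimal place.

63.7 dB SPL

8 equal incoherent sources raise the level by 10·log₁₀(8) = 9.03 dB.
L_total = 54.7 + 9.03 = 63.7 dB SPL.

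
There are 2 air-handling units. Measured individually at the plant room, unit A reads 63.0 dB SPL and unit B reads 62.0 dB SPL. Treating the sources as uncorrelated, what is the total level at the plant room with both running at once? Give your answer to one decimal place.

Add the sources as powers (linear), then convert back to dB:
L_total = 10·log₁₀(10^(63.0/10) + 10^(62.0/10)) = 10·log₁₀(3580000) = 65.5 dB SPL.

65.5 dB SPL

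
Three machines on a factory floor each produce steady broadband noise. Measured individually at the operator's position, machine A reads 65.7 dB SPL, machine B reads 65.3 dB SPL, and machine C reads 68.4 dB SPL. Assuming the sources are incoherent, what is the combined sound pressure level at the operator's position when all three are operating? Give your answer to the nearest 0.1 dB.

Incoherent sources sum as intensities:
L_total = 10·log₁₀(10^(65.7/10) + 10^(65.3/10) + 10^(68.4/10)) = 10·log₁₀(14020000) = 71.5 dB SPL.

71.5 dB SPL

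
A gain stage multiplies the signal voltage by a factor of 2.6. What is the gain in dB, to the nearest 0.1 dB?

Voltage is an amplitude quantity, so gain = 20·log₁₀(V_out/V_in).
20·log₁₀(2.6) = 8.3 dB.

8.3 dB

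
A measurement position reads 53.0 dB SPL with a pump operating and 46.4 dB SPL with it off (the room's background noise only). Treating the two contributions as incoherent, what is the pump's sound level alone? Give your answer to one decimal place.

Remove the background by subtracting linear intensities:
L_src = 10·log₁₀(10^(53.0/10) − 10^(46.4/10)) = 10·log₁₀(155900) = 51.9 dB SPL.

51.9 dB SPL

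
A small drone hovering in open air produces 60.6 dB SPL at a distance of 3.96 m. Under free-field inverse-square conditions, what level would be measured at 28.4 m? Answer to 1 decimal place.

43.5 dB SPL

Free-field point source: level drops by 20·log₁₀ of the distance ratio.
ΔL = −20·log₁₀(28.4/3.96) = -17.11 dB, so L₂ = 60.6 + (-17.11) = 43.5 dB SPL.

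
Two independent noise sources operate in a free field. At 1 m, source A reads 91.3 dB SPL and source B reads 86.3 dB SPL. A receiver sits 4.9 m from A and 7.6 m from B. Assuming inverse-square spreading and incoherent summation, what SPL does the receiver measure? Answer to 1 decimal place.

78.0 dB SPL

At the listener: L_A = 91.3 − 20·log₁₀(4.9) = 77.50 dB; L_B = 86.3 − 20·log₁₀(7.6) = 68.68 dB.
Combined: 10·log₁₀(10^(77.50/10)+10^(68.68/10)) = 78.0 dB SPL.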